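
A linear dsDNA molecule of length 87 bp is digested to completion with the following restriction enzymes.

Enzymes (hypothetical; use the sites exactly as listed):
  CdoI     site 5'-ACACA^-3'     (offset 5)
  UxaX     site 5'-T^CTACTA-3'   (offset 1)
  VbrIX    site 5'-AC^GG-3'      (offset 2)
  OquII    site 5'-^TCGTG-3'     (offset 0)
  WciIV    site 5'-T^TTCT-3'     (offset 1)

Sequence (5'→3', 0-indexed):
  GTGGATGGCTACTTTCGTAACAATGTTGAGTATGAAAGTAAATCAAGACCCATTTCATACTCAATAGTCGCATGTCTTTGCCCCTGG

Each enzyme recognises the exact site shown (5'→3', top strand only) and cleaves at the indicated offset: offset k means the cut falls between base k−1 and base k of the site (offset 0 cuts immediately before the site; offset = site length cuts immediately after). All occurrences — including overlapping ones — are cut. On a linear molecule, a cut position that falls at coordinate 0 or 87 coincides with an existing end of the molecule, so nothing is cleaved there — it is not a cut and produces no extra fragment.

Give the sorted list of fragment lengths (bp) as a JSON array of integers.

Scan for sites:
  CdoI (ACACA, off=5): no sites
  UxaX (TCTACTA, off=1): no sites
  VbrIX (ACGG, off=2): no sites
  OquII (TCGTG, off=0): no sites
  WciIV (TTTCT, off=1): no sites

Pooled cuts: ∅

Fragments:
  no cuts → one linear fragment of 87 bp

[87]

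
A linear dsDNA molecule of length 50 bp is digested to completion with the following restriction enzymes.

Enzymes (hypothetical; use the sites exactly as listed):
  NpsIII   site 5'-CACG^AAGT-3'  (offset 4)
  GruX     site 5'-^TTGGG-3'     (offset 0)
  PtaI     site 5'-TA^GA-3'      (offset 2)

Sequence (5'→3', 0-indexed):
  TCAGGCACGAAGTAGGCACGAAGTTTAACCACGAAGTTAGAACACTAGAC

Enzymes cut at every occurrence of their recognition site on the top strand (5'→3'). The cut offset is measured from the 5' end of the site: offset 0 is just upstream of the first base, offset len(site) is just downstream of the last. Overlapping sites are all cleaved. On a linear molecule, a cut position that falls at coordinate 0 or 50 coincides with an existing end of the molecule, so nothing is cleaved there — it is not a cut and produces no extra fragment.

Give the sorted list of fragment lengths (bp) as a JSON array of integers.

Scan for sites:
  NpsIII CACGAAGT/4: at [5, 16, 29] ⇒ [9, 20, 33]
  GruX (TTGGG, off=0): no sites
  PtaI TAGA/2: at [37, 45] ⇒ [39, 47]

Pooled cuts: [9, 20, 33, 39, 47]

Fragment lengths:
  [0,9): 9 bp
  [9,20): 11 bp
  [20,33): 13 bp
  [33,39): 6 bp
  [39,47): 8 bp
  [47,50): 3 bp

[3,6,8,9,11,13]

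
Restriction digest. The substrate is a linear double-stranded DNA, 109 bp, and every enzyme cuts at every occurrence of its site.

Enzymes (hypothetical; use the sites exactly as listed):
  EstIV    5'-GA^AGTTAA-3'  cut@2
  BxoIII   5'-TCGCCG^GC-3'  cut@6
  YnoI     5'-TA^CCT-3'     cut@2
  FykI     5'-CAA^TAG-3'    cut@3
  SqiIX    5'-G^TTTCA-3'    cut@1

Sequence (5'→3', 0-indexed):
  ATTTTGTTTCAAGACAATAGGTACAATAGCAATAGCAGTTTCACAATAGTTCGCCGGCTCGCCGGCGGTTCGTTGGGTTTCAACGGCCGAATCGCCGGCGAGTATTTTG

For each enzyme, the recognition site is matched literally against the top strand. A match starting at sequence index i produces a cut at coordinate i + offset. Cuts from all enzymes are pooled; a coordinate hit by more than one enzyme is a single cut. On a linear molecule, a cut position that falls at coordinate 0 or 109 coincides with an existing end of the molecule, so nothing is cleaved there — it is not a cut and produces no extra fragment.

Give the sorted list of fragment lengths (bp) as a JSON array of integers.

Per-enzyme occurrences:
  EstIV (GAAGTTAA, off=2): no sites
  BxoIII TCGCCGGC/6: at [50, 58, 91] ⇒ [56, 64, 97]
  YnoI (TACCT, off=2): no sites
  FykI CAATAG/3: at [14, 23, 29, 43] ⇒ [17, 26, 32, 46]
  SqiIX GTTTCA/1: at [5, 37, 76] ⇒ [6, 38, 77]

Pooled cuts: [6, 17, 26, 32, 38, 46, 56, 64, 77, 97]

Fragment lengths:
  [0,6): 6 bp
  [6,17): 11 bp
  [17,26): 9 bp
  [26,32): 6 bp
  [32,38): 6 bp
  [38,46): 8 bp
  [46,56): 10 bp
  [56,64): 8 bp
  [64,77): 13 bp
  [77,97): 20 bp
  [97,109): 12 bp

[6,6,6,8,8,9,10,11,12,13,20]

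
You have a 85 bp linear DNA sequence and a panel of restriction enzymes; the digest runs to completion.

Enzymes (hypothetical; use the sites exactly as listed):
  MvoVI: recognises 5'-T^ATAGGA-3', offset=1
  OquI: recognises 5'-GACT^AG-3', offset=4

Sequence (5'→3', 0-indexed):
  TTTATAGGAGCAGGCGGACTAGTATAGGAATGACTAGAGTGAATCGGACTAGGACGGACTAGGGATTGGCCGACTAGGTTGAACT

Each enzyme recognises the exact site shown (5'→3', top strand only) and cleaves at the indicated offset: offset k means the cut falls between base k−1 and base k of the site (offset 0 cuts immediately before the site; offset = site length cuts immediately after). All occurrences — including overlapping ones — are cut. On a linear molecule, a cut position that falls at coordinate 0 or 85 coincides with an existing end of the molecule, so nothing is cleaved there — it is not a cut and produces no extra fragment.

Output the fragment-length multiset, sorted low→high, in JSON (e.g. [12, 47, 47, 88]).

Scan for sites:
  MvoVI TATAGGA/1: at [2, 22] ⇒ [3, 23]
  OquI GACTAG/4: at [16, 31, 46, 56, 71] ⇒ [20, 35, 50, 60, 75]

All cut coordinates (distinct, sorted): [3, 20, 23, 35, 50, 60, 75]

Fragments:
  [0,3): 3 bp
  [3,20): 17 bp
  [20,23): 3 bp
  [23,35): 12 bp
  [35,50): 15 bp
  [50,60): 10 bp
  [60,75): 15 bp
  [75,85): 10 bp

[3,3,10,10,12,15,15,17]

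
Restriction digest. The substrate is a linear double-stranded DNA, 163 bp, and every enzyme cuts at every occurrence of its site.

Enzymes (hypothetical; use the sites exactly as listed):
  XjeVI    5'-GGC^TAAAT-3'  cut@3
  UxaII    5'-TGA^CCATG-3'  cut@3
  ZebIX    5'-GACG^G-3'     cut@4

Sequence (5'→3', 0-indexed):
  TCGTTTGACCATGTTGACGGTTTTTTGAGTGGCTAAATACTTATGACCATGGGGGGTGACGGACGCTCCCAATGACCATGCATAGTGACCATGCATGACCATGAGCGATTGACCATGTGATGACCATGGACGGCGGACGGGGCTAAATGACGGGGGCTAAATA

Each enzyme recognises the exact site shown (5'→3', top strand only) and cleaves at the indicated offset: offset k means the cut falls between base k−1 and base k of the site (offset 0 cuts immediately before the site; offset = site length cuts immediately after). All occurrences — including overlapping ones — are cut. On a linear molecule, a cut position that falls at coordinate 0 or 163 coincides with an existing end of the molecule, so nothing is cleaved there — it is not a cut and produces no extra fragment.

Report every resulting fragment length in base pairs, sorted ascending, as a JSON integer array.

[4,5,6,7,8,9,9,10,11,11,13,13,14,14,14,15]

Scan for sites:
  XjeVI (GGCTAAAT, off=3): starts [30, 140, 154] → cuts [33, 143, 157]
  UxaII (TGACCATG, off=3): starts [5, 43, 72, 85, 95, 109, 120] → cuts [8, 46, 75, 88, 98, 112, 123]
  ZebIX (GACGG, off=4): starts [15, 57, 128, 135, 148] → cuts [19, 61, 132, 139, 152]

All cut coordinates (distinct, sorted): [8, 19, 33, 46, 61, 75, 88, 98, 112, 123, 132, 139, 143, 152, 157]

Fragment lengths:
  [0,8): 8 bp
  [8,19): 11 bp
  [19,33): 14 bp
  [33,46): 13 bp
  [46,61): 15 bp
  [61,75): 14 bp
  [75,88): 13 bp
  [88,98): 10 bp
  [98,112): 14 bp
  [112,123): 11 bp
  [123,132): 9 bp
  [132,139): 7 bp
  [139,143): 4 bp
  [143,152): 9 bp
  [152,157): 5 bp
  [157,163): 6 bp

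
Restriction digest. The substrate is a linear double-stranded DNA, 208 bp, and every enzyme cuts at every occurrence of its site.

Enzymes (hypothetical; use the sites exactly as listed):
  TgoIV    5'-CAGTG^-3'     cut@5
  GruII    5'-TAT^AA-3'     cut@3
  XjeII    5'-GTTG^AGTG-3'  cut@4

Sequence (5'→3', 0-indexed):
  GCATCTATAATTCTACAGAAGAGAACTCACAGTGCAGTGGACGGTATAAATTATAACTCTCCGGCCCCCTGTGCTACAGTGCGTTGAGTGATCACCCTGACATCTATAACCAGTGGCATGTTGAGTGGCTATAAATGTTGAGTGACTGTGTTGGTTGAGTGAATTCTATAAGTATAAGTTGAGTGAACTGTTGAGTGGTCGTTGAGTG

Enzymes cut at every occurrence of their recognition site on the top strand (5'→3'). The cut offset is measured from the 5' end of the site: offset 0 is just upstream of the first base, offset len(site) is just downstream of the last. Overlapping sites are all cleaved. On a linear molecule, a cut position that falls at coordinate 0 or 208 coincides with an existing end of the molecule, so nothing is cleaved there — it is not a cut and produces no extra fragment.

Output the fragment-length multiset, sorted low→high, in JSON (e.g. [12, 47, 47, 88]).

[4,5,5,6,6,7,8,8,8,8,8,9,11,12,12,17,21,26,27]

Per-enzyme occurrences:
  TgoIV (CAGTG, off=5): starts [29, 34, 76, 110] → cuts [34, 39, 81, 115]
  GruII (TATAA, off=3): starts [5, 44, 51, 104, 129, 166, 172] → cuts [8, 47, 54, 107, 132, 169, 175]
  XjeII (GTTGAGTG, off=4): starts [82, 119, 136, 153, 177, 189, 200] → cuts [86, 123, 140, 157, 181, 193, 204]

Pooled cuts: [8, 34, 39, 47, 54, 81, 86, 107, 115, 123, 132, 140, 157, 169, 175, 181, 193, 204]

Fragment lengths:
  [0,8): 8 bp
  [8,34): 26 bp
  [34,39): 5 bp
  [39,47): 8 bp
  [47,54): 7 bp
  [54,81): 27 bp
  [81,86): 5 bp
  [86,107): 21 bp
  [107,115): 8 bp
  [115,123): 8 bp
  [123,132): 9 bp
  [132,140): 8 bp
  [140,157): 17 bp
  [157,169): 12 bp
  [169,175): 6 bp
  [175,181): 6 bp
  [181,193): 12 bp
  [193,204): 11 bp
  [204,208): 4 bp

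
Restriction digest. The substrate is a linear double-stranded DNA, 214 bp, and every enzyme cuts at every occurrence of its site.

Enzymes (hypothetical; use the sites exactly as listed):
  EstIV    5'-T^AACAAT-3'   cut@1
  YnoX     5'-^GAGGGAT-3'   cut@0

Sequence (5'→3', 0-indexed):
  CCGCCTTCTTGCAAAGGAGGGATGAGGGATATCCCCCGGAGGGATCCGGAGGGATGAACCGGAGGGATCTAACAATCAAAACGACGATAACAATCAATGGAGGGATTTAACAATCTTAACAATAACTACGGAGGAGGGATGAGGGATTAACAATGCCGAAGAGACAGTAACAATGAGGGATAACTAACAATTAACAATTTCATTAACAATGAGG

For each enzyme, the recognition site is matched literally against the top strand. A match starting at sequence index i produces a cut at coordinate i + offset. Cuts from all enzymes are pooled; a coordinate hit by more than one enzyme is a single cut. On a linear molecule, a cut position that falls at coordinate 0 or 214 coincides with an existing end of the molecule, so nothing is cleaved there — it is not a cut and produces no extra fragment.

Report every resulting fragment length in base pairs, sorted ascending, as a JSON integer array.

Scan for sites:
  EstIV TAACAAT/1: at [69, 87, 107, 116, 147, 167, 184, 191, 203] ⇒ [70, 88, 108, 117, 148, 168, 185, 192, 204]
  YnoX GAGGGAT/0: at [16, 23, 38, 48, 61, 99, 133, 140, 174] ⇒ [16, 23, 38, 48, 61, 99, 133, 140, 174]

Pooled cuts: [16, 23, 38, 48, 61, 70, 88, 99, 108, 117, 133, 140, 148, 168, 174, 185, 192, 204]

Fragment lengths:
  [0,16): 16 bp
  [16,23): 7 bp
  [23,38): 15 bp
  [38,48): 10 bp
  [48,61): 13 bp
  [61,70): 9 bp
  [70,88): 18 bp
  [88,99): 11 bp
  [99,108): 9 bp
  [108,117): 9 bp
  [117,133): 16 bp
  [133,140): 7 bp
  [140,148): 8 bp
  [148,168): 20 bp
  [168,174): 6 bp
  [174,185): 11 bp
  [185,192): 7 bp
  [192,204): 12 bp
  [204,214): 10 bp

[6,7,7,7,8,9,9,9,10,10,11,11,12,13,15,16,16,18,20]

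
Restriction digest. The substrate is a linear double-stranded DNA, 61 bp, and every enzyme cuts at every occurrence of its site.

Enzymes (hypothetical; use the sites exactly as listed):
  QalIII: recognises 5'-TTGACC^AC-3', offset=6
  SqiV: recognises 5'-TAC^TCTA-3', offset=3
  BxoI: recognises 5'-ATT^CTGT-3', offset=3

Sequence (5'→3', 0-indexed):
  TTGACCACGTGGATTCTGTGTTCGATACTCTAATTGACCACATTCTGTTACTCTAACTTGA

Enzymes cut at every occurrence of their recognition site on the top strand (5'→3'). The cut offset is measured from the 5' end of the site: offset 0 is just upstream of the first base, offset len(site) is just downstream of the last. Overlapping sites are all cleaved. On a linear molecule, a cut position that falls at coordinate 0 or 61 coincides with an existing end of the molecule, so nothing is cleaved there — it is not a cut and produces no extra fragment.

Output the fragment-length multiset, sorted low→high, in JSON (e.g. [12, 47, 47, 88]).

Scan for sites:
  QalIII TTGACCAC/6: at [0, 33] ⇒ [6, 39]
  SqiV TACTCTA/3: at [25, 48] ⇒ [28, 51]
  BxoI ATTCTGT/3: at [12, 41] ⇒ [15, 44]

Pooled cuts: [6, 15, 28, 39, 44, 51]

Fragment lengths:
  [0,6): 6 bp
  [6,15): 9 bp
  [15,28): 13 bp
  [28,39): 11 bp
  [39,44): 5 bp
  [44,51): 7 bp
  [51,61): 10 bp

[5,6,7,9,10,11,13]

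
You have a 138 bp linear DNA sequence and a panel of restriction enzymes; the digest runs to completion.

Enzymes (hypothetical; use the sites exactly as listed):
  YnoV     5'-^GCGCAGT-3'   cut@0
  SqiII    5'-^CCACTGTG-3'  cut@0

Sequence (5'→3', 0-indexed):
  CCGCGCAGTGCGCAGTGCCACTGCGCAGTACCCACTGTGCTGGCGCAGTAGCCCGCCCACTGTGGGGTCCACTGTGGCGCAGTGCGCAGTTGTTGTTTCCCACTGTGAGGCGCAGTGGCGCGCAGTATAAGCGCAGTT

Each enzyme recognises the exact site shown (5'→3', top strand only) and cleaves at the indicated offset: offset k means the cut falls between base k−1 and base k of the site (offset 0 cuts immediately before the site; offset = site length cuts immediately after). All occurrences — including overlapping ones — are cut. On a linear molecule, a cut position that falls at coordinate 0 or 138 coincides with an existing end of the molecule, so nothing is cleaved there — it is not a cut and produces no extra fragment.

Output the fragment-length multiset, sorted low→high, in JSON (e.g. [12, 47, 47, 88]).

[2,7,7,8,8,9,10,10,11,11,12,13,14,16]

Scan for sites:
  YnoV (GCGCAGT, off=0): starts [2, 9, 22, 42, 76, 83, 109, 119, 130] → cuts [2, 9, 22, 42, 76, 83, 109, 119, 130]
  SqiII (CCACTGTG, off=0): starts [31, 56, 68, 99] → cuts [31, 56, 68, 99]

Pooled cuts: [2, 9, 22, 31, 42, 56, 68, 76, 83, 99, 109, 119, 130]

Fragment lengths:
  [0,2): 2 bp
  [2,9): 7 bp
  [9,22): 13 bp
  [22,31): 9 bp
  [31,42): 11 bp
  [42,56): 14 bp
  [56,68): 12 bp
  [68,76): 8 bp
  [76,83): 7 bp
  [83,99): 16 bp
  [99,109): 10 bp
  [109,119): 10 bp
  [119,130): 11 bp
  [130,138): 8 bp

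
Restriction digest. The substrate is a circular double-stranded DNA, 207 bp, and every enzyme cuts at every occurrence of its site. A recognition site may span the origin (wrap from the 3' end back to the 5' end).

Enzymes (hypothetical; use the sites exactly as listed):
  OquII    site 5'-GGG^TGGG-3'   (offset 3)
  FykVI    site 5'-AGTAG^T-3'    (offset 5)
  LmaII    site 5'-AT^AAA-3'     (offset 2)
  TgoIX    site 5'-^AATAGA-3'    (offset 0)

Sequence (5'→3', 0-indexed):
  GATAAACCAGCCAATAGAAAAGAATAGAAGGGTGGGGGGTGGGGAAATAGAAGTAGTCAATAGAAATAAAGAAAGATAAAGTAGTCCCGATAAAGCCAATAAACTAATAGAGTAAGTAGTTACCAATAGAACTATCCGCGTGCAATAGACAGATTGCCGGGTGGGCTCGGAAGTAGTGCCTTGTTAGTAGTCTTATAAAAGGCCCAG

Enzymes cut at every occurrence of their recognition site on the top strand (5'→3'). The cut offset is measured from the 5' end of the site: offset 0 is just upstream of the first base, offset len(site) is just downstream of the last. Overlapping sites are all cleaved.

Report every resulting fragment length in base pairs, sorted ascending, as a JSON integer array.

Site scan:
  OquII (GGGTGGG, off=3): starts [29, 36, 158] → cuts [32, 39, 161]
  FykVI (AGTAGT, off=5): starts [51, 79, 114, 171, 185] → cuts [56, 84, 119, 176, 190]
  LmaII (ATAAA, off=2): starts [1, 65, 75, 89, 98, 194] → cuts [3, 67, 77, 91, 100, 196]
  TgoIX (AATAGA, off=0): starts [12, 22, 45, 58, 105, 124, 143] → cuts [12, 22, 45, 58, 105, 124, 143]

Pooled cuts: [3, 12, 22, 32, 39, 45, 56, 58, 67, 77, 84, 91, 100, 105, 119, 124, 143, 161, 176, 190, 196]

Fragment lengths:
  3→12: 9 bp
  12→22: 10 bp
  22→32: 10 bp
  32→39: 7 bp
  39→45: 6 bp
  45→56: 11 bp
  56→58: 2 bp
  58→67: 9 bp
  67→77: 10 bp
  77→84: 7 bp
  84→91: 7 bp
  91→100: 9 bp
  100→105: 5 bp
  105→119: 14 bp
  119→124: 5 bp
  124→143: 19 bp
  143→161: 18 bp
  161→176: 15 bp
  176→190: 14 bp
  190→196: 6 bp
  196→3 (wrap): 207-196+3 = 14 bp

[2,5,5,6,6,7,7,7,9,9,9,10,10,10,11,14,14,14,15,18,19]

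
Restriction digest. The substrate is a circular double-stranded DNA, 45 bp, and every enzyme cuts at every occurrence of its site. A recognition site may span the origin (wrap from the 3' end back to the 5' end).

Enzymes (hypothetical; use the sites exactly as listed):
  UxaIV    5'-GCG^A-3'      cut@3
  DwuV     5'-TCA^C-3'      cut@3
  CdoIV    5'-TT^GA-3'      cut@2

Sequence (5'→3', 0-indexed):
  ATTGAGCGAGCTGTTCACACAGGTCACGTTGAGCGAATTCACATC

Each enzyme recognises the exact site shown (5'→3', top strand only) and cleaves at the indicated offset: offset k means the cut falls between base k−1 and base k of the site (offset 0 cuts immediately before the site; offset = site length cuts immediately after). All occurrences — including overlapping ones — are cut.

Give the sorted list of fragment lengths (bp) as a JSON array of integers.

Per-enzyme occurrences:
  UxaIV (GCGA, off=3): starts [5, 32] → cuts [8, 35]
  DwuV (TCAC, off=3): starts [14, 23, 38] → cuts [17, 26, 41]
  CdoIV (TTGA, off=2): starts [1, 28] → cuts [3, 30]

All cut coordinates (distinct, sorted): [3, 8, 17, 26, 30, 35, 41]

Fragments:
  3→8: 5 bp
  8→17: 9 bp
  17→26: 9 bp
  26→30: 4 bp
  30→35: 5 bp
  35→41: 6 bp
  41→3 (wrap): 45-41+3 = 7 bp

[4,5,5,6,7,9,9]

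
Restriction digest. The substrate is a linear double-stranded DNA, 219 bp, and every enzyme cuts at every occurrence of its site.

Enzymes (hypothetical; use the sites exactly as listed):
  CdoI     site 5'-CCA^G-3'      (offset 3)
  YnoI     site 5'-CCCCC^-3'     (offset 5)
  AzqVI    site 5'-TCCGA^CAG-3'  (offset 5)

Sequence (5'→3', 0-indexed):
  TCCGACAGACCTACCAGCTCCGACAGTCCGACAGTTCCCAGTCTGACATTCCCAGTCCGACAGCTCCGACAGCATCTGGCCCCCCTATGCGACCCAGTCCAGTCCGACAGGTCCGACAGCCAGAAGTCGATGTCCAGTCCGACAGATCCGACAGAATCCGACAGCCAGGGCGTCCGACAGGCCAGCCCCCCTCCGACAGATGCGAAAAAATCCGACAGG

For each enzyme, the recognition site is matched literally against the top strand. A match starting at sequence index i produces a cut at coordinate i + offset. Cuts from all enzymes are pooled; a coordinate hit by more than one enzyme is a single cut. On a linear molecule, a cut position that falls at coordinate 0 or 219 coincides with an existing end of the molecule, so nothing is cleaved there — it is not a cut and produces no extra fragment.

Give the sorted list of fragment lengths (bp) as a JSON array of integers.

[1,1,4,5,5,5,6,6,6,6,6,6,7,7,8,9,9,9,9,10,10,11,11,14,14,15,19]

Per-enzyme occurrences:
  CdoI (CCAG, off=3): starts [13, 37, 51, 93, 98, 119, 133, 164, 181] → cuts [16, 40, 54, 96, 101, 122, 136, 167, 184]
  YnoI (CCCCC, off=5): starts [79, 80, 185, 186] → cuts [84, 85, 190, 191]
  AzqVI (TCCGACAG, off=5): starts [0, 18, 26, 55, 64, 102, 111, 137, 146, 156, 172, 191, 210] → cuts [5, 23, 31, 60, 69, 107, 116, 142, 151, 161, 177, 196, 215]

All cut coordinates (distinct, sorted): [5, 16, 23, 31, 40, 54, 60, 69, 84, 85, 96, 101, 107, 116, 122, 136, 142, 151, 161, 167, 177, 184, 190, 191, 196, 215]

Fragment lengths:
  [0,5): 5 bp
  [5,16): 11 bp
  [16,23): 7 bp
  [23,31): 8 bp
  [31,40): 9 bp
  [40,54): 14 bp
  [54,60): 6 bp
  [60,69): 9 bp
  [69,84): 15 bp
  [84,85): 1 bp
  [85,96): 11 bp
  [96,101): 5 bp
  [101,107): 6 bp
  [107,116): 9 bp
  [116,122): 6 bp
  [122,136): 14 bp
  [136,142): 6 bp
  [142,151): 9 bp
  [151,161): 10 bp
  [161,167): 6 bp
  [167,177): 10 bp
  [177,184): 7 bp
  [184,190): 6 bp
  [190,191): 1 bp
  [191,196): 5 bp
  [196,215): 19 bp
  [215,219): 4 bp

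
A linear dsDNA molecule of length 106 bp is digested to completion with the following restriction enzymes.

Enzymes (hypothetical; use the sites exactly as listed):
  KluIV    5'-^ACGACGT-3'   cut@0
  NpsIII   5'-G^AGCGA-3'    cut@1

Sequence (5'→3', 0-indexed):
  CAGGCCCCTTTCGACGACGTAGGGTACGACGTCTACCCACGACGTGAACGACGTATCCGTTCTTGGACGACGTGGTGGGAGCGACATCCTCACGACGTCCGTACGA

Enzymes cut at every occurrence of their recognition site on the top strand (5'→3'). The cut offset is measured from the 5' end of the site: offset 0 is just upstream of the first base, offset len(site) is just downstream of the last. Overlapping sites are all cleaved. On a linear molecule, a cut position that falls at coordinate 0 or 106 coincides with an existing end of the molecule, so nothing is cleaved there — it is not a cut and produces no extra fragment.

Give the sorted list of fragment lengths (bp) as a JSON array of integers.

Scan for sites:
  KluIV (ACGACGT, off=0): starts [13, 25, 38, 47, 66, 91] → cuts [13, 25, 38, 47, 66, 91]
  NpsIII (GAGCGA, off=1): starts [78] → cuts [79]

Pooled cuts: [13, 25, 38, 47, 66, 79, 91]

Fragment lengths:
  [0,13): 13 bp
  [13,25): 12 bp
  [25,38): 13 bp
  [38,47): 9 bp
  [47,66): 19 bp
  [66,79): 13 bp
  [79,91): 12 bp
  [91,106): 15 bp

[9,12,12,13,13,13,15,19]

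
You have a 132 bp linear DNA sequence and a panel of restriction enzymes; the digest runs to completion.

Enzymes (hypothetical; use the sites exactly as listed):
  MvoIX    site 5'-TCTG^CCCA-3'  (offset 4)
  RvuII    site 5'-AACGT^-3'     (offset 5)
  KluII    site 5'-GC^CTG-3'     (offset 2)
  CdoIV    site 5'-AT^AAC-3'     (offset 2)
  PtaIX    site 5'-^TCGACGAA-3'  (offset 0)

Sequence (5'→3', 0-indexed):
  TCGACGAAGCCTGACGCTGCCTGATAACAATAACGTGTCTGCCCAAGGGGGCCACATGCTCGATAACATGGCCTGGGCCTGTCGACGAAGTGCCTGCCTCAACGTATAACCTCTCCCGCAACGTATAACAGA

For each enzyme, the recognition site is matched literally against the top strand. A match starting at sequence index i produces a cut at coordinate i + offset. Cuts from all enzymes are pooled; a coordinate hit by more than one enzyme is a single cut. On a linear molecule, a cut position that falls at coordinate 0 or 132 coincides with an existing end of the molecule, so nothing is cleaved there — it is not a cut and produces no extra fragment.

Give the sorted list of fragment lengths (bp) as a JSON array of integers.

[2,2,3,5,5,5,6,6,6,8,10,10,12,12,17,23]

Scan for sites:
  MvoIX (TCTGCCCA, off=4): starts [37] → cuts [41]
  RvuII (AACGT, off=5): starts [31, 100, 119] → cuts [36, 105, 124]
  KluII (GCCTG, off=2): starts [8, 18, 70, 76, 91] → cuts [10, 20, 72, 78, 93]
  CdoIV (ATAAC, off=2): starts [23, 29, 62, 105, 124] → cuts [25, 31, 64, 107, 126]
  PtaIX (TCGACGAA, off=0): starts [0, 81] → cuts [81] (position 0 is a terminus of the linear molecule — no cut)

All cut coordinates (distinct, sorted): [10, 20, 25, 31, 36, 41, 64, 72, 78, 81, 93, 105, 107, 124, 126]

Fragments:
  [0,10): 10 bp
  [10,20): 10 bp
  [20,25): 5 bp
  [25,31): 6 bp
  [31,36): 5 bp
  [36,41): 5 bp
  [41,64): 23 bp
  [64,72): 8 bp
  [72,78): 6 bp
  [78,81): 3 bp
  [81,93): 12 bp
  [93,105): 12 bp
  [105,107): 2 bp
  [107,124): 17 bp
  [124,126): 2 bp
  [126,132): 6 bp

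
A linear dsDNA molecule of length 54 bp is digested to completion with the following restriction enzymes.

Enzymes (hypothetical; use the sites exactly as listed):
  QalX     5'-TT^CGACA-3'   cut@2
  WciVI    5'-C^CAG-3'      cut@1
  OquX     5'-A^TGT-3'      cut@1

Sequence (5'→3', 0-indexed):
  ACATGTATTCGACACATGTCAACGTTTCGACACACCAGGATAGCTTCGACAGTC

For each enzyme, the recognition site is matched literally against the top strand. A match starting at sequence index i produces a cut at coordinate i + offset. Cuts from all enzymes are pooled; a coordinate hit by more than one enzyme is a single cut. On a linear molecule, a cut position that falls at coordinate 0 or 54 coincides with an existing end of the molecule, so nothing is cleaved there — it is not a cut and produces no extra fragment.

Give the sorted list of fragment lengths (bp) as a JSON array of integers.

Per-enzyme occurrences:
  QalX TTCGACA/2: at [7, 25, 44] ⇒ [9, 27, 46]
  WciVI CCAG/1: at [34] ⇒ [35]
  OquX ATGT/1: at [2, 15] ⇒ [3, 16]

Pooled cuts: [3, 9, 16, 27, 35, 46]

Fragments:
  [0,3): 3 bp
  [3,9): 6 bp
  [9,16): 7 bp
  [16,27): 11 bp
  [27,35): 8 bp
  [35,46): 11 bp
  [46,54): 8 bp

[3,6,7,8,8,11,11]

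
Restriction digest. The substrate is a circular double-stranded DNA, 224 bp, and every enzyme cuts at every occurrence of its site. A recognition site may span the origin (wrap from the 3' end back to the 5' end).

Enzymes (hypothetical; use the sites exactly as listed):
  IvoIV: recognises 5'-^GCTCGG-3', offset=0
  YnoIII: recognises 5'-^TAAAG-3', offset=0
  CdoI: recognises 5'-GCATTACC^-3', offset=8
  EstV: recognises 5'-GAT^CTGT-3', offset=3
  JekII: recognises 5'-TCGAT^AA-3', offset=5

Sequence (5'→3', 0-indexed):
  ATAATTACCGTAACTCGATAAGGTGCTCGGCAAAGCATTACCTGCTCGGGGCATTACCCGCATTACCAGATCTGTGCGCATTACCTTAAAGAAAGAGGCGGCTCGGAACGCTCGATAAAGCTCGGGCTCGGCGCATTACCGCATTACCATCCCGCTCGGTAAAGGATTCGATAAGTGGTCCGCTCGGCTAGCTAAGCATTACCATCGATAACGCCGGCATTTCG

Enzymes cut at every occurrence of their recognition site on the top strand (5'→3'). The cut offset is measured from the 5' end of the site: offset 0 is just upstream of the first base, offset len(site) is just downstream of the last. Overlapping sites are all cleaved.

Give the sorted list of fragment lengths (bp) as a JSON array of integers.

Scan for sites:
  IvoIV (GCTCGG, off=0): starts [24, 43, 100, 119, 125, 153, 181] → cuts [24, 43, 100, 119, 125, 153, 181]
  YnoIII (TAAAG, off=0): starts [86, 115, 159] → cuts [86, 115, 159]
  CdoI (GCATTACC, off=8): starts [34, 50, 59, 77, 132, 140, 195] → cuts [42, 58, 67, 85, 140, 148, 203]
  EstV (GATCTGT, off=3): starts [68] → cuts [71]
  JekII (TCGATAA, off=5): starts [14, 111, 167, 204, 221] → cuts [2, 19, 116, 172, 209]

Pooled cuts: [2, 19, 24, 42, 43, 58, 67, 71, 85, 86, 100, 115, 116, 119, 125, 140, 148, 153, 159, 172, 181, 203, 209]

Fragment lengths:
  2→19: 17 bp
  19→24: 5 bp
  24→42: 18 bp
  42→43: 1 bp
  43→58: 15 bp
  58→67: 9 bp
  67→71: 4 bp
  71→85: 14 bp
  85→86: 1 bp
  86→100: 14 bp
  100→115: 15 bp
  115→116: 1 bp
  116→119: 3 bp
  119→125: 6 bp
  125→140: 15 bp
  140→148: 8 bp
  148→153: 5 bp
  153→159: 6 bp
  159→172: 13 bp
  172→181: 9 bp
  181→203: 22 bp
  203→209: 6 bp
  209→2 (wrap): 224-209+2 = 17 bp

[1,1,1,3,4,5,5,6,6,6,8,9,9,13,14,14,15,15,15,17,17,18,22]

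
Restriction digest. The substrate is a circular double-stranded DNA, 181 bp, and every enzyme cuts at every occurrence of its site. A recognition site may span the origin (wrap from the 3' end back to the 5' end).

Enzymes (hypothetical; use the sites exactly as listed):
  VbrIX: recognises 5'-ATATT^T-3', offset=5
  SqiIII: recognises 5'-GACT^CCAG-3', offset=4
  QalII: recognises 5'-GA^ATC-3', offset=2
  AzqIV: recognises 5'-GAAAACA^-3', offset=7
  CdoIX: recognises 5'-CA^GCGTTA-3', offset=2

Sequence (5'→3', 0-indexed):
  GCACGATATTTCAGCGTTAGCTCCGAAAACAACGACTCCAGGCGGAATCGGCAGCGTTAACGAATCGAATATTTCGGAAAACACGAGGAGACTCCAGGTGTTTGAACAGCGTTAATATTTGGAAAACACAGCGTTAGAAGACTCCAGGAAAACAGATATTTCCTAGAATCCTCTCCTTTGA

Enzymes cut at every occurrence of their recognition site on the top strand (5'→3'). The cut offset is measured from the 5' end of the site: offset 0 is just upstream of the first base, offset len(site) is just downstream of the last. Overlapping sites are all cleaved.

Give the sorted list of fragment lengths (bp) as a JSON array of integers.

Per-enzyme occurrences:
  VbrIX (ATATTT, off=5): starts [5, 68, 114, 155] → cuts [10, 73, 119, 160]
  SqiIII (GACTCCAG, off=4): starts [33, 89, 139] → cuts [37, 93, 143]
  QalII (GAATC, off=2): starts [44, 61, 165] → cuts [46, 63, 167]
  AzqIV (GAAAACA, off=7): starts [24, 76, 121, 147] → cuts [31, 83, 128, 154]
  CdoIX (CAGCGTTA, off=2): starts [11, 51, 106, 128] → cuts [13, 53, 108, 130]

All cut coordinates (distinct, sorted): [10, 13, 31, 37, 46, 53, 63, 73, 83, 93, 108, 119, 128, 130, 143, 154, 160, 167]

Fragment lengths:
  10→13: 3 bp
  13→31: 18 bp
  31→37: 6 bp
  37→46: 9 bp
  46→53: 7 bp
  53→63: 10 bp
  63→73: 10 bp
  73→83: 10 bp
  83→93: 10 bp
  93→108: 15 bp
  108→119: 11 bp
  119→128: 9 bp
  128→130: 2 bp
  130→143: 13 bp
  143→154: 11 bp
  154→160: 6 bp
  160→167: 7 bp
  167→10 (wrap): 181-167+10 = 24 bp

[2,3,6,6,7,7,9,9,10,10,10,10,11,11,13,15,18,24]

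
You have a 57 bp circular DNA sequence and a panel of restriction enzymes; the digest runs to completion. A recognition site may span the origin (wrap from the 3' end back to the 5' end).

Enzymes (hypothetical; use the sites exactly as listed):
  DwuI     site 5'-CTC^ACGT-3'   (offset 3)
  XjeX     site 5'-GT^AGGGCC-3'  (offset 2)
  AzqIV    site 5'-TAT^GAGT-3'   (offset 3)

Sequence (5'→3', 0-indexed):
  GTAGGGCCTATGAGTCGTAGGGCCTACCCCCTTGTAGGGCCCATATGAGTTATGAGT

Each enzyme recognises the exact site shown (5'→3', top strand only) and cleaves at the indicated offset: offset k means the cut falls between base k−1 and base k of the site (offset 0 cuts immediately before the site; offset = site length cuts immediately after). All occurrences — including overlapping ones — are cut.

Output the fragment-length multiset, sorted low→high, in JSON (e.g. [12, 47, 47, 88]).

[6,7,7,9,11,17]

Scan for sites:
  DwuI (CTCACGT, off=3): no sites
  XjeX GTAGGGCC/2: at [0, 16, 33] ⇒ [2, 18, 35]
  AzqIV TATGAGT/3: at [8, 43, 50] ⇒ [11, 46, 53]

Pooled cuts: [2, 11, 18, 35, 46, 53]

Fragment lengths:
  2→11: 9 bp
  11→18: 7 bp
  18→35: 17 bp
  35→46: 11 bp
  46→53: 7 bp
  53→2 (wrap): 57-53+2 = 6 bp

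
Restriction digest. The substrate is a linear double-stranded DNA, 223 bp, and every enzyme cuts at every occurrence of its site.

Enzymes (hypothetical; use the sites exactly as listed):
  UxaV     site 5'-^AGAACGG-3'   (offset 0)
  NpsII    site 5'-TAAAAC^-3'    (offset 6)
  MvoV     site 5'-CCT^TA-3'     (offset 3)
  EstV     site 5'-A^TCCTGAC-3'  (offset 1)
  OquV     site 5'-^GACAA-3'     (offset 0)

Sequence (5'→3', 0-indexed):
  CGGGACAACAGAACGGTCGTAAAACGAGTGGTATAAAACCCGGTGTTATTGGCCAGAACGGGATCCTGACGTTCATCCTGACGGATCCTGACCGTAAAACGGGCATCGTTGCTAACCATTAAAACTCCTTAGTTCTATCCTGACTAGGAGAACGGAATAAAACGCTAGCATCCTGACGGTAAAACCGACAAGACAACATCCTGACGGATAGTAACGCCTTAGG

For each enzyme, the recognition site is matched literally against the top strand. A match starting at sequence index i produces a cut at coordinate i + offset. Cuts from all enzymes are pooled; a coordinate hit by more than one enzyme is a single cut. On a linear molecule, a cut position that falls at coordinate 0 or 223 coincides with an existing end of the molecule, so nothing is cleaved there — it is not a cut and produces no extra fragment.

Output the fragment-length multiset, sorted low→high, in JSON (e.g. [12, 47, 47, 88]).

[1,3,4,4,5,6,7,7,8,9,10,11,12,14,15,15,15,15,16,21,25]

Per-enzyme occurrences:
  UxaV (AGAACGG, off=0): starts [9, 54, 148] → cuts [9, 54, 148]
  NpsII (TAAAAC, off=6): starts [19, 33, 94, 119, 157, 179] → cuts [25, 39, 100, 125, 163, 185]
  MvoV (CCTTA, off=3): starts [126, 216] → cuts [129, 219]
  EstV (ATCCTGAC, off=1): starts [62, 74, 84, 136, 169, 197] → cuts [63, 75, 85, 137, 170, 198]
  OquV (GACAA, off=0): starts [3, 186, 191] → cuts [3, 186, 191]

All cut coordinates (distinct, sorted): [3, 9, 25, 39, 54, 63, 75, 85, 100, 125, 129, 137, 148, 163, 170, 185, 186, 191, 198, 219]

Fragments:
  [0,3): 3 bp
  [3,9): 6 bp
  [9,25): 16 bp
  [25,39): 14 bp
  [39,54): 15 bp
  [54,63): 9 bp
  [63,75): 12 bp
  [75,85): 10 bp
  [85,100): 15 bp
  [100,125): 25 bp
  [125,129): 4 bp
  [129,137): 8 bp
  [137,148): 11 bp
  [148,163): 15 bp
  [163,170): 7 bp
  [170,185): 15 bp
  [185,186): 1 bp
  [186,191): 5 bp
  [191,198): 7 bp
  [198,219): 21 bp
  [219,223): 4 bp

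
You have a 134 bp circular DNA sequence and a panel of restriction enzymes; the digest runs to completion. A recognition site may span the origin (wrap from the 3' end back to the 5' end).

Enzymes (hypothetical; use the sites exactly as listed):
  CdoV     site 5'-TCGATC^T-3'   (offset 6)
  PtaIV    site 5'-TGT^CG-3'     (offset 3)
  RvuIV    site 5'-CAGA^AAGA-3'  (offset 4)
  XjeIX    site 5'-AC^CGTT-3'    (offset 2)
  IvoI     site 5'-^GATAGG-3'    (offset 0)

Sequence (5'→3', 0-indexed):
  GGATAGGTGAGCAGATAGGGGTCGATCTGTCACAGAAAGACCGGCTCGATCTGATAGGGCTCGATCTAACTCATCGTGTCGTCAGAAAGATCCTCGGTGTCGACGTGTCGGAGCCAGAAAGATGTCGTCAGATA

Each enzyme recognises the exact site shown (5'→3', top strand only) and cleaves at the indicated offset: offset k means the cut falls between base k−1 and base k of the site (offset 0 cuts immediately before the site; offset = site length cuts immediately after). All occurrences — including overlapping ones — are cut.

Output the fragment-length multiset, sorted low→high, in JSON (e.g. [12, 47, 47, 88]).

[1,5,5,7,7,8,9,10,12,13,14,14,14,15]

Site scan:
  CdoV (TCGATCT, off=6): starts [21, 45, 60] → cuts [27, 51, 66]
  PtaIV (TGTCG, off=3): starts [76, 97, 105, 122] → cuts [79, 100, 108, 125]
  RvuIV (CAGAAAGA, off=4): starts [32, 82, 114] → cuts [36, 86, 118]
  XjeIX (ACCGTT, off=2): no sites
  IvoI (GATAGG, off=0): starts [1, 13, 52, 130] → cuts [1, 13, 52, 130]

Pooled cuts: [1, 13, 27, 36, 51, 52, 66, 79, 86, 100, 108, 118, 125, 130]

Fragments:
  1→13: 12 bp
  13→27: 14 bp
  27→36: 9 bp
  36→51: 15 bp
  51→52: 1 bp
  52→66: 14 bp
  66→79: 13 bp
  79→86: 7 bp
  86→100: 14 bp
  100→108: 8 bp
  108→118: 10 bp
  118→125: 7 bp
  125→130: 5 bp
  130→1 (wrap): 134-130+1 = 5 bp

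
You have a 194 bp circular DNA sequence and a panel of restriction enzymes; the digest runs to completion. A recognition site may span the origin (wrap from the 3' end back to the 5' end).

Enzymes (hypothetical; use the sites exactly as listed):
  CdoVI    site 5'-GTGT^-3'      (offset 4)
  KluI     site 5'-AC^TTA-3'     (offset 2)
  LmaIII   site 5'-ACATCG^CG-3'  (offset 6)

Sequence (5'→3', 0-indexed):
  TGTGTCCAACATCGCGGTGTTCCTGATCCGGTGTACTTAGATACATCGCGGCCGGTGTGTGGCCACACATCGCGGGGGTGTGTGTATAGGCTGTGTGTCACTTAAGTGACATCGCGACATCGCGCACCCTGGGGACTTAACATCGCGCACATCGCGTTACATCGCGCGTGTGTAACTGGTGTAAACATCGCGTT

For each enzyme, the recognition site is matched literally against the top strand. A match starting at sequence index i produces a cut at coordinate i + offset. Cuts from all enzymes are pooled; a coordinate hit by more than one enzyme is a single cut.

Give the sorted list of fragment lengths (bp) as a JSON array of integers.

[2,2,2,2,2,2,3,6,7,8,8,9,9,9,9,9,9,10,10,11,12,12,13,14,14]

Scan for sites:
  CdoVI (GTGT, off=4): starts [1, 16, 30, 54, 56, 77, 79, 81, 92, 94, 167, 169, 178] → cuts [5, 20, 34, 58, 60, 81, 83, 85, 96, 98, 171, 173, 182]
  KluI (ACTTA, off=2): starts [34, 99, 134] → cuts [36, 101, 136]
  LmaIII (ACATCGCG, off=6): starts [8, 42, 66, 108, 116, 139, 148, 158, 184] → cuts [14, 48, 72, 114, 122, 145, 154, 164, 190]

All cut coordinates (distinct, sorted): [5, 14, 20, 34, 36, 48, 58, 60, 72, 81, 83, 85, 96, 98, 101, 114, 122, 136, 145, 154, 164, 171, 173, 182, 190]

Fragments:
  5→14: 9 bp
  14→20: 6 bp
  20→34: 14 bp
  34→36: 2 bp
  36→48: 12 bp
  48→58: 10 bp
  58→60: 2 bp
  60→72: 12 bp
  72→81: 9 bp
  81→83: 2 bp
  83→85: 2 bp
  85→96: 11 bp
  96→98: 2 bp
  98→101: 3 bp
  101→114: 13 bp
  114→122: 8 bp
  122→136: 14 bp
  136→145: 9 bp
  145→154: 9 bp
  154→164: 10 bp
  164→171: 7 bp
  171→173: 2 bp
  173→182: 9 bp
  182→190: 8 bp
  190→5 (wrap): 194-190+5 = 9 bp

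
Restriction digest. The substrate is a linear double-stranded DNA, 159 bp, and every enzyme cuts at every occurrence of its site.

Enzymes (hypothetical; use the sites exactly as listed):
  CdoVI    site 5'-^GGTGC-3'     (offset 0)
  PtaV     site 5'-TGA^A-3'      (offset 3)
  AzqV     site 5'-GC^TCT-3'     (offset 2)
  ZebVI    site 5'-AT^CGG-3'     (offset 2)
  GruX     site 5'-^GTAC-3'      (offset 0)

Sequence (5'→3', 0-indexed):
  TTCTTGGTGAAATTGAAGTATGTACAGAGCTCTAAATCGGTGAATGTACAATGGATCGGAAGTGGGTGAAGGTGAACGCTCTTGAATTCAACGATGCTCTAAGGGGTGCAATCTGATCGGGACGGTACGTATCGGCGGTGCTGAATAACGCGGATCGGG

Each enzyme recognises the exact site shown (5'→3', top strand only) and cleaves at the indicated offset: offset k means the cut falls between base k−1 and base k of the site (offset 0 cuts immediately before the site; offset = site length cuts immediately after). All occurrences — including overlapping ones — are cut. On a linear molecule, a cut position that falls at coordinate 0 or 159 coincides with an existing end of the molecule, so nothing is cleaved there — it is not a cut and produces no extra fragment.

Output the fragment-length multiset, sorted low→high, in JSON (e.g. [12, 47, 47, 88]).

Site scan:
  CdoVI (GGTGC, off=0): starts [104, 136] → cuts [104, 136]
  PtaV (TGAA, off=3): starts [7, 13, 40, 66, 72, 82, 141] → cuts [10, 16, 43, 69, 75, 85, 144]
  AzqV (GCTCT, off=2): starts [28, 77, 95] → cuts [30, 79, 97]
  ZebVI (ATCGG, off=2): starts [35, 54, 115, 130, 153] → cuts [37, 56, 117, 132, 155]
  GruX (GTAC, off=0): starts [21, 45, 124] → cuts [21, 45, 124]

All cut coordinates (distinct, sorted): [10, 16, 21, 30, 37, 43, 45, 56, 69, 75, 79, 85, 97, 104, 117, 124, 132, 136, 144, 155]

Fragments:
  [0,10): 10 bp
  [10,16): 6 bp
  [16,21): 5 bp
  [21,30): 9 bp
  [30,37): 7 bp
  [37,43): 6 bp
  [43,45): 2 bp
  [45,56): 11 bp
  [56,69): 13 bp
  [69,75): 6 bp
  [75,79): 4 bp
  [79,85): 6 bp
  [85,97): 12 bp
  [97,104): 7 bp
  [104,117): 13 bp
  [117,124): 7 bp
  [124,132): 8 bp
  [132,136): 4 bp
  [136,144): 8 bp
  [144,155): 11 bp
  [155,159): 4 bp

[2,4,4,4,5,6,6,6,6,7,7,7,8,8,9,10,11,11,12,13,13]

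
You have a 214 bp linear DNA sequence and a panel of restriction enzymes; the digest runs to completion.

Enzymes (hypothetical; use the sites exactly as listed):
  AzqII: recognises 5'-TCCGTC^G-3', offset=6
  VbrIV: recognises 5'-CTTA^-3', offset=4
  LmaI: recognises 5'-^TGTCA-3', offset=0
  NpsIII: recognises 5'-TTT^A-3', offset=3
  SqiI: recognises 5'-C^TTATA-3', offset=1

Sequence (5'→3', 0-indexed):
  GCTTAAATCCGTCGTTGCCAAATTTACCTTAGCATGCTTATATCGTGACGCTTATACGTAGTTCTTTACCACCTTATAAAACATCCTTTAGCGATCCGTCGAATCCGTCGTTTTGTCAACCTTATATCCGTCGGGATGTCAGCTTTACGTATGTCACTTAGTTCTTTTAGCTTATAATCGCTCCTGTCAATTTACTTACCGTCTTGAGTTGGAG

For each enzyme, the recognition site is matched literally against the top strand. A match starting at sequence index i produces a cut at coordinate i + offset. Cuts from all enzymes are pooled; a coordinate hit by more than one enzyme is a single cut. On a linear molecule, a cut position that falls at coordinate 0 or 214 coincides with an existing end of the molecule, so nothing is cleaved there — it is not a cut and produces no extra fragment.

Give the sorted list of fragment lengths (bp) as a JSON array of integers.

Site scan:
  AzqII TCCGTCG/6: at [7, 94, 103, 126] ⇒ [13, 100, 109, 132]
  VbrIV CTTA/4: at [1, 27, 36, 50, 72, 120, 156, 170, 194] ⇒ [5, 31, 40, 54, 76, 124, 160, 174, 198]
  LmaI TGTCA/0: at [113, 136, 151, 184] ⇒ [113, 136, 151, 184]
  NpsIII TTTA/3: at [22, 64, 86, 143, 165, 190] ⇒ [25, 67, 89, 146, 168, 193]
  SqiI CTTATA/1: at [36, 50, 72, 120, 170] ⇒ [37, 51, 73, 121, 171]

All cut coordinates (distinct, sorted): [5, 13, 25, 31, 37, 40, 51, 54, 67, 73, 76, 89, 100, 109, 113, 121, 124, 132, 136, 146, 151, 160, 168, 171, 174, 184, 193, 198]

Fragment lengths:
  [0,5): 5 bp
  [5,13): 8 bp
  [13,25): 12 bp
  [25,31): 6 bp
  [31,37): 6 bp
  [37,40): 3 bp
  [40,51): 11 bp
  [51,54): 3 bp
  [54,67): 13 bp
  [67,73): 6 bp
  [73,76): 3 bp
  [76,89): 13 bp
  [89,100): 11 bp
  [100,109): 9 bp
  [109,113): 4 bp
  [113,121): 8 bp
  [121,124): 3 bp
  [124,132): 8 bp
  [132,136): 4 bp
  [136,146): 10 bp
  [146,151): 5 bp
  [151,160): 9 bp
  [160,168): 8 bp
  [168,171): 3 bp
  [171,174): 3 bp
  [174,184): 10 bp
  [184,193): 9 bp
  [193,198): 5 bp
  [198,214): 16 bp

[3,3,3,3,3,3,4,4,5,5,5,6,6,6,8,8,8,8,9,9,9,10,10,11,11,12,13,13,16]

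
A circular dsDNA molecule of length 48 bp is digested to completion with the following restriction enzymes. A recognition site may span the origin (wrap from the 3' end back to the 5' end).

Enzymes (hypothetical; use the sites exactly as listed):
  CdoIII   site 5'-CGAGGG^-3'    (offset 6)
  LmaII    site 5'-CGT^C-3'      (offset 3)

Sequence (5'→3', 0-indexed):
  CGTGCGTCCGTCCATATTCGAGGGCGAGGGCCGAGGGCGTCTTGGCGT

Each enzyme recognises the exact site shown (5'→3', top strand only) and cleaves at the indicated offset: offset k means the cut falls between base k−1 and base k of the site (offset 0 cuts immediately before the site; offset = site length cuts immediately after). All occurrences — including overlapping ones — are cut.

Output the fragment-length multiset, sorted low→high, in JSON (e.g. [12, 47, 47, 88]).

Scan for sites:
  CdoIII (CGAGGG, off=6): starts [18, 24, 31] → cuts [24, 30, 37]
  LmaII (CGTC, off=3): starts [4, 8, 37, 45] → cuts [0, 7, 11, 40]

All cut coordinates (distinct, sorted): [0, 7, 11, 24, 30, 37, 40]

Fragment lengths:
  0→7: 7 bp
  7→11: 4 bp
  11→24: 13 bp
  24→30: 6 bp
  30→37: 7 bp
  37→40: 3 bp
  40→0 (wrap): 48-40+0 = 8 bp

[3,4,6,7,7,8,13]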